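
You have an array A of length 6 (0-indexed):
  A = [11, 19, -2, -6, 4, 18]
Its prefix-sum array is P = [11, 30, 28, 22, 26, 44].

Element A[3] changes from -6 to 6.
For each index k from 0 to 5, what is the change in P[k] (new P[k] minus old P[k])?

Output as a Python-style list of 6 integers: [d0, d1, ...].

Answer: [0, 0, 0, 12, 12, 12]

Derivation:
Element change: A[3] -6 -> 6, delta = 12
For k < 3: P[k] unchanged, delta_P[k] = 0
For k >= 3: P[k] shifts by exactly 12
Delta array: [0, 0, 0, 12, 12, 12]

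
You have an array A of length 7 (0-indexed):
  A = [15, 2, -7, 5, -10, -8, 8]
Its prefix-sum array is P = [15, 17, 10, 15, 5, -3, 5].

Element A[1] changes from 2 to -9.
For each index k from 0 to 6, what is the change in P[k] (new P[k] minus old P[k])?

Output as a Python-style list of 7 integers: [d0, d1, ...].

Element change: A[1] 2 -> -9, delta = -11
For k < 1: P[k] unchanged, delta_P[k] = 0
For k >= 1: P[k] shifts by exactly -11
Delta array: [0, -11, -11, -11, -11, -11, -11]

Answer: [0, -11, -11, -11, -11, -11, -11]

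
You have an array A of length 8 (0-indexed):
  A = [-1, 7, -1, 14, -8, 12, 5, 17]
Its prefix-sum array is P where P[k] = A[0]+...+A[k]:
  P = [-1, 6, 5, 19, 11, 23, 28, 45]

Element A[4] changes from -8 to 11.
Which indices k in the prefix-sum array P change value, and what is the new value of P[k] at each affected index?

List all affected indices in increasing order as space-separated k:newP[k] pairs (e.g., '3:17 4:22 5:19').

P[k] = A[0] + ... + A[k]
P[k] includes A[4] iff k >= 4
Affected indices: 4, 5, ..., 7; delta = 19
  P[4]: 11 + 19 = 30
  P[5]: 23 + 19 = 42
  P[6]: 28 + 19 = 47
  P[7]: 45 + 19 = 64

Answer: 4:30 5:42 6:47 7:64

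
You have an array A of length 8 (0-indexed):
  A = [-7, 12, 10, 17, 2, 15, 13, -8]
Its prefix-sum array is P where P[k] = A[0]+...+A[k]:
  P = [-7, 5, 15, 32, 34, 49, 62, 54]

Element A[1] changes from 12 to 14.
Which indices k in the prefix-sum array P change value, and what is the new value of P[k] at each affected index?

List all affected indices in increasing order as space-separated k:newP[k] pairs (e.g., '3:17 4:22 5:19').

P[k] = A[0] + ... + A[k]
P[k] includes A[1] iff k >= 1
Affected indices: 1, 2, ..., 7; delta = 2
  P[1]: 5 + 2 = 7
  P[2]: 15 + 2 = 17
  P[3]: 32 + 2 = 34
  P[4]: 34 + 2 = 36
  P[5]: 49 + 2 = 51
  P[6]: 62 + 2 = 64
  P[7]: 54 + 2 = 56

Answer: 1:7 2:17 3:34 4:36 5:51 6:64 7:56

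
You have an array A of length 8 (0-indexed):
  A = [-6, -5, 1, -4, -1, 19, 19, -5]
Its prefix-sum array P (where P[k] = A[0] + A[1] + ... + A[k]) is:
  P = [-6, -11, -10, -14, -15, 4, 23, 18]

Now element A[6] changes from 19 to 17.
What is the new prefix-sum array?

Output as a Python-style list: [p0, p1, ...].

Answer: [-6, -11, -10, -14, -15, 4, 21, 16]

Derivation:
Change: A[6] 19 -> 17, delta = -2
P[k] for k < 6: unchanged (A[6] not included)
P[k] for k >= 6: shift by delta = -2
  P[0] = -6 + 0 = -6
  P[1] = -11 + 0 = -11
  P[2] = -10 + 0 = -10
  P[3] = -14 + 0 = -14
  P[4] = -15 + 0 = -15
  P[5] = 4 + 0 = 4
  P[6] = 23 + -2 = 21
  P[7] = 18 + -2 = 16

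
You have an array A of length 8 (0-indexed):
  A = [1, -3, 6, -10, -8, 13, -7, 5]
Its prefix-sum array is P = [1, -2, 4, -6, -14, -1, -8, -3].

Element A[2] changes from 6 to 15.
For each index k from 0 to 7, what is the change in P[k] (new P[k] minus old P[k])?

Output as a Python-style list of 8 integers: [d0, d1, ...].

Element change: A[2] 6 -> 15, delta = 9
For k < 2: P[k] unchanged, delta_P[k] = 0
For k >= 2: P[k] shifts by exactly 9
Delta array: [0, 0, 9, 9, 9, 9, 9, 9]

Answer: [0, 0, 9, 9, 9, 9, 9, 9]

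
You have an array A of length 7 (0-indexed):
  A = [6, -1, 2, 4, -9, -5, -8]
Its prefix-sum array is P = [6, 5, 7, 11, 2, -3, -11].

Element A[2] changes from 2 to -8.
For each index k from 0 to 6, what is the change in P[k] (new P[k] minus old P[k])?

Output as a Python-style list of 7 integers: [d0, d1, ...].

Element change: A[2] 2 -> -8, delta = -10
For k < 2: P[k] unchanged, delta_P[k] = 0
For k >= 2: P[k] shifts by exactly -10
Delta array: [0, 0, -10, -10, -10, -10, -10]

Answer: [0, 0, -10, -10, -10, -10, -10]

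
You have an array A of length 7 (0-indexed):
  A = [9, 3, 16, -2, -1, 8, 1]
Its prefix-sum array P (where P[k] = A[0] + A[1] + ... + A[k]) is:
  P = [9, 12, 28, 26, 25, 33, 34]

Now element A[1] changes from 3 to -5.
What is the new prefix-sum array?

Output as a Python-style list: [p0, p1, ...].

Answer: [9, 4, 20, 18, 17, 25, 26]

Derivation:
Change: A[1] 3 -> -5, delta = -8
P[k] for k < 1: unchanged (A[1] not included)
P[k] for k >= 1: shift by delta = -8
  P[0] = 9 + 0 = 9
  P[1] = 12 + -8 = 4
  P[2] = 28 + -8 = 20
  P[3] = 26 + -8 = 18
  P[4] = 25 + -8 = 17
  P[5] = 33 + -8 = 25
  P[6] = 34 + -8 = 26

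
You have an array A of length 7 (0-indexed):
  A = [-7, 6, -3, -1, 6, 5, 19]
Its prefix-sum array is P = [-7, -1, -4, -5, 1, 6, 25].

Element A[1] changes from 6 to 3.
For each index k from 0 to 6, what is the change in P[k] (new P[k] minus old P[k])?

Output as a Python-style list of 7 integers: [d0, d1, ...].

Element change: A[1] 6 -> 3, delta = -3
For k < 1: P[k] unchanged, delta_P[k] = 0
For k >= 1: P[k] shifts by exactly -3
Delta array: [0, -3, -3, -3, -3, -3, -3]

Answer: [0, -3, -3, -3, -3, -3, -3]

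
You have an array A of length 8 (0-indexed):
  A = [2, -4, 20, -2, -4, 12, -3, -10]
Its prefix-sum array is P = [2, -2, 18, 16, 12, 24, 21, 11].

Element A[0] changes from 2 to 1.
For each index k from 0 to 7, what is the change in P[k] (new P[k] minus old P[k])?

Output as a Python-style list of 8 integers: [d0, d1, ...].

Element change: A[0] 2 -> 1, delta = -1
For k < 0: P[k] unchanged, delta_P[k] = 0
For k >= 0: P[k] shifts by exactly -1
Delta array: [-1, -1, -1, -1, -1, -1, -1, -1]

Answer: [-1, -1, -1, -1, -1, -1, -1, -1]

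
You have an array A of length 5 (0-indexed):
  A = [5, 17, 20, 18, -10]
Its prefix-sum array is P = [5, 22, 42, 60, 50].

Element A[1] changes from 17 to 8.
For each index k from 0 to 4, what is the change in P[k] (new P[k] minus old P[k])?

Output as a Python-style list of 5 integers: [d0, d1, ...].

Element change: A[1] 17 -> 8, delta = -9
For k < 1: P[k] unchanged, delta_P[k] = 0
For k >= 1: P[k] shifts by exactly -9
Delta array: [0, -9, -9, -9, -9]

Answer: [0, -9, -9, -9, -9]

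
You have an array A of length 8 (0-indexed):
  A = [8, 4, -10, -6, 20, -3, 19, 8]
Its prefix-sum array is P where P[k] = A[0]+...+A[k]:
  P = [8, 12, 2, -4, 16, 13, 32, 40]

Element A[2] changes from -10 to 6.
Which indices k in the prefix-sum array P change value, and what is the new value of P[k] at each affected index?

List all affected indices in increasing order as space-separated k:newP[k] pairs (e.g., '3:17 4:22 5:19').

P[k] = A[0] + ... + A[k]
P[k] includes A[2] iff k >= 2
Affected indices: 2, 3, ..., 7; delta = 16
  P[2]: 2 + 16 = 18
  P[3]: -4 + 16 = 12
  P[4]: 16 + 16 = 32
  P[5]: 13 + 16 = 29
  P[6]: 32 + 16 = 48
  P[7]: 40 + 16 = 56

Answer: 2:18 3:12 4:32 5:29 6:48 7:56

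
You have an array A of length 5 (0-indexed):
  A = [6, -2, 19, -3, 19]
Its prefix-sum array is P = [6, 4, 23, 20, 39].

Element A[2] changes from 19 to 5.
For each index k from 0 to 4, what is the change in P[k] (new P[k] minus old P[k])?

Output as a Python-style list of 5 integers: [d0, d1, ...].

Answer: [0, 0, -14, -14, -14]

Derivation:
Element change: A[2] 19 -> 5, delta = -14
For k < 2: P[k] unchanged, delta_P[k] = 0
For k >= 2: P[k] shifts by exactly -14
Delta array: [0, 0, -14, -14, -14]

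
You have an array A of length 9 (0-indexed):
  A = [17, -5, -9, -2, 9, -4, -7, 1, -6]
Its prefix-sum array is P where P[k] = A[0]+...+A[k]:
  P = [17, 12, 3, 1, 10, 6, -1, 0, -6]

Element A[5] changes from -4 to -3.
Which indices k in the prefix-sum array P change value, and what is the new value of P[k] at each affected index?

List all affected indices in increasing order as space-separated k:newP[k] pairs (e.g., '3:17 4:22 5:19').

P[k] = A[0] + ... + A[k]
P[k] includes A[5] iff k >= 5
Affected indices: 5, 6, ..., 8; delta = 1
  P[5]: 6 + 1 = 7
  P[6]: -1 + 1 = 0
  P[7]: 0 + 1 = 1
  P[8]: -6 + 1 = -5

Answer: 5:7 6:0 7:1 8:-5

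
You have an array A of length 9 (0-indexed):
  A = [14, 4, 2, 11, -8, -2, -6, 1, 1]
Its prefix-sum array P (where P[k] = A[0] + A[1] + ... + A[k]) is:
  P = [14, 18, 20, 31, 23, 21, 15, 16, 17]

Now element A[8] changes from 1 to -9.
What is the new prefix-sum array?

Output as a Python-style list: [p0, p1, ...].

Answer: [14, 18, 20, 31, 23, 21, 15, 16, 7]

Derivation:
Change: A[8] 1 -> -9, delta = -10
P[k] for k < 8: unchanged (A[8] not included)
P[k] for k >= 8: shift by delta = -10
  P[0] = 14 + 0 = 14
  P[1] = 18 + 0 = 18
  P[2] = 20 + 0 = 20
  P[3] = 31 + 0 = 31
  P[4] = 23 + 0 = 23
  P[5] = 21 + 0 = 21
  P[6] = 15 + 0 = 15
  P[7] = 16 + 0 = 16
  P[8] = 17 + -10 = 7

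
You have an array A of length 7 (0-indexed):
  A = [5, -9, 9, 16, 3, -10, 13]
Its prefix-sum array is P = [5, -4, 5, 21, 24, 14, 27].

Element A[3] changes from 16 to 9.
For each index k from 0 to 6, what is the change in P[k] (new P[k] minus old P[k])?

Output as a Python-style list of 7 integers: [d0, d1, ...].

Answer: [0, 0, 0, -7, -7, -7, -7]

Derivation:
Element change: A[3] 16 -> 9, delta = -7
For k < 3: P[k] unchanged, delta_P[k] = 0
For k >= 3: P[k] shifts by exactly -7
Delta array: [0, 0, 0, -7, -7, -7, -7]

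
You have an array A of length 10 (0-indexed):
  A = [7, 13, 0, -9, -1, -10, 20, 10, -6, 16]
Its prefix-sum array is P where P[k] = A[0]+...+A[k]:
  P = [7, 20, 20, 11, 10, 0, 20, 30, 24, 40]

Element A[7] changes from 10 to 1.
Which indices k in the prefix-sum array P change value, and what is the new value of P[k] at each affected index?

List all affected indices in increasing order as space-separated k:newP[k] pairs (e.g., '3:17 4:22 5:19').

P[k] = A[0] + ... + A[k]
P[k] includes A[7] iff k >= 7
Affected indices: 7, 8, ..., 9; delta = -9
  P[7]: 30 + -9 = 21
  P[8]: 24 + -9 = 15
  P[9]: 40 + -9 = 31

Answer: 7:21 8:15 9:31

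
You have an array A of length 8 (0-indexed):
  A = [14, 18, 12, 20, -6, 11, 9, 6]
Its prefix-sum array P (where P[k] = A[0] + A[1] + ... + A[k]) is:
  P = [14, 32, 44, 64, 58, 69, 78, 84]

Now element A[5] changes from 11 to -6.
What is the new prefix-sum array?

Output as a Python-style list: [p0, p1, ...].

Change: A[5] 11 -> -6, delta = -17
P[k] for k < 5: unchanged (A[5] not included)
P[k] for k >= 5: shift by delta = -17
  P[0] = 14 + 0 = 14
  P[1] = 32 + 0 = 32
  P[2] = 44 + 0 = 44
  P[3] = 64 + 0 = 64
  P[4] = 58 + 0 = 58
  P[5] = 69 + -17 = 52
  P[6] = 78 + -17 = 61
  P[7] = 84 + -17 = 67

Answer: [14, 32, 44, 64, 58, 52, 61, 67]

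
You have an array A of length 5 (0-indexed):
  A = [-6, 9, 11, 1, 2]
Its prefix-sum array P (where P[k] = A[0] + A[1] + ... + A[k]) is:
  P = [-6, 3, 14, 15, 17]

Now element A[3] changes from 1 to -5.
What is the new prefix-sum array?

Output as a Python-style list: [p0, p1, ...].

Answer: [-6, 3, 14, 9, 11]

Derivation:
Change: A[3] 1 -> -5, delta = -6
P[k] for k < 3: unchanged (A[3] not included)
P[k] for k >= 3: shift by delta = -6
  P[0] = -6 + 0 = -6
  P[1] = 3 + 0 = 3
  P[2] = 14 + 0 = 14
  P[3] = 15 + -6 = 9
  P[4] = 17 + -6 = 11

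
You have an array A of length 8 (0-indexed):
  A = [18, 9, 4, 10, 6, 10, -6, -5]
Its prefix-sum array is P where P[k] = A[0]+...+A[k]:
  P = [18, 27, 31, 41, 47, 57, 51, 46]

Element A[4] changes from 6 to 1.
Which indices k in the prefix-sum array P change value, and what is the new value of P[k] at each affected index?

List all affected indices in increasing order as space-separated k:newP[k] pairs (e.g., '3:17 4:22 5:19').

P[k] = A[0] + ... + A[k]
P[k] includes A[4] iff k >= 4
Affected indices: 4, 5, ..., 7; delta = -5
  P[4]: 47 + -5 = 42
  P[5]: 57 + -5 = 52
  P[6]: 51 + -5 = 46
  P[7]: 46 + -5 = 41

Answer: 4:42 5:52 6:46 7:41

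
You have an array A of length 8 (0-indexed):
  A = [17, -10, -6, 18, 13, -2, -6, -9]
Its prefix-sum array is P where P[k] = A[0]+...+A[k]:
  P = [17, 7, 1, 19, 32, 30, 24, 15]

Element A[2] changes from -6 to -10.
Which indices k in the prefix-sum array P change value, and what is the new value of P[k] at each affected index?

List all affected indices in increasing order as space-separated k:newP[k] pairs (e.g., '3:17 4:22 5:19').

P[k] = A[0] + ... + A[k]
P[k] includes A[2] iff k >= 2
Affected indices: 2, 3, ..., 7; delta = -4
  P[2]: 1 + -4 = -3
  P[3]: 19 + -4 = 15
  P[4]: 32 + -4 = 28
  P[5]: 30 + -4 = 26
  P[6]: 24 + -4 = 20
  P[7]: 15 + -4 = 11

Answer: 2:-3 3:15 4:28 5:26 6:20 7:11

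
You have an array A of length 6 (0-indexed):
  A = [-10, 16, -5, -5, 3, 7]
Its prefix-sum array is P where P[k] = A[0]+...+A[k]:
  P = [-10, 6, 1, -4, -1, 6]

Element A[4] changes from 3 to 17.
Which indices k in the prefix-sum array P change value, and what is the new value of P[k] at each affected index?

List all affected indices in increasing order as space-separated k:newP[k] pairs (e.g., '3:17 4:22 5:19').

Answer: 4:13 5:20

Derivation:
P[k] = A[0] + ... + A[k]
P[k] includes A[4] iff k >= 4
Affected indices: 4, 5, ..., 5; delta = 14
  P[4]: -1 + 14 = 13
  P[5]: 6 + 14 = 20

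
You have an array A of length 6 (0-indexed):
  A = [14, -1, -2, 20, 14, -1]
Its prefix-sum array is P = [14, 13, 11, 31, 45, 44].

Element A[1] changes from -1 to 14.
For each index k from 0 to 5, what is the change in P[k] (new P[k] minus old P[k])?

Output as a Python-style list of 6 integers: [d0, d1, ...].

Answer: [0, 15, 15, 15, 15, 15]

Derivation:
Element change: A[1] -1 -> 14, delta = 15
For k < 1: P[k] unchanged, delta_P[k] = 0
For k >= 1: P[k] shifts by exactly 15
Delta array: [0, 15, 15, 15, 15, 15]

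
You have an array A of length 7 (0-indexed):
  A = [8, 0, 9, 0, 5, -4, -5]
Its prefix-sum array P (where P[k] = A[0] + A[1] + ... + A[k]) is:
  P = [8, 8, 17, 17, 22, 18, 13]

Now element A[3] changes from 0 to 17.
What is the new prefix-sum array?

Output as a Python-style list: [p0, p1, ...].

Change: A[3] 0 -> 17, delta = 17
P[k] for k < 3: unchanged (A[3] not included)
P[k] for k >= 3: shift by delta = 17
  P[0] = 8 + 0 = 8
  P[1] = 8 + 0 = 8
  P[2] = 17 + 0 = 17
  P[3] = 17 + 17 = 34
  P[4] = 22 + 17 = 39
  P[5] = 18 + 17 = 35
  P[6] = 13 + 17 = 30

Answer: [8, 8, 17, 34, 39, 35, 30]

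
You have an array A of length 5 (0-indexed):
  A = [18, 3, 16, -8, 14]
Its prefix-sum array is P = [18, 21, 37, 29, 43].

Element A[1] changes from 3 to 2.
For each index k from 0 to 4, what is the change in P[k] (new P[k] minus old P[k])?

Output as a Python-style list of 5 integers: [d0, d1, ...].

Answer: [0, -1, -1, -1, -1]

Derivation:
Element change: A[1] 3 -> 2, delta = -1
For k < 1: P[k] unchanged, delta_P[k] = 0
For k >= 1: P[k] shifts by exactly -1
Delta array: [0, -1, -1, -1, -1]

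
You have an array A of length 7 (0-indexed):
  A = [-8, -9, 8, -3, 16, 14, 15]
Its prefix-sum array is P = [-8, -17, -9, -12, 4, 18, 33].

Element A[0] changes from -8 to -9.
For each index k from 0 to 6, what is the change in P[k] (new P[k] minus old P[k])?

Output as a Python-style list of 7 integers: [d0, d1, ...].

Answer: [-1, -1, -1, -1, -1, -1, -1]

Derivation:
Element change: A[0] -8 -> -9, delta = -1
For k < 0: P[k] unchanged, delta_P[k] = 0
For k >= 0: P[k] shifts by exactly -1
Delta array: [-1, -1, -1, -1, -1, -1, -1]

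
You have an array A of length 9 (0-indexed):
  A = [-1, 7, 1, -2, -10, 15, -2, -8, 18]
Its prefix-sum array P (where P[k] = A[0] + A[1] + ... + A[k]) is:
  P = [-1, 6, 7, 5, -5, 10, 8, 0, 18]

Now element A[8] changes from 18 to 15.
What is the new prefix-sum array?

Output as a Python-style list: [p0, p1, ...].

Change: A[8] 18 -> 15, delta = -3
P[k] for k < 8: unchanged (A[8] not included)
P[k] for k >= 8: shift by delta = -3
  P[0] = -1 + 0 = -1
  P[1] = 6 + 0 = 6
  P[2] = 7 + 0 = 7
  P[3] = 5 + 0 = 5
  P[4] = -5 + 0 = -5
  P[5] = 10 + 0 = 10
  P[6] = 8 + 0 = 8
  P[7] = 0 + 0 = 0
  P[8] = 18 + -3 = 15

Answer: [-1, 6, 7, 5, -5, 10, 8, 0, 15]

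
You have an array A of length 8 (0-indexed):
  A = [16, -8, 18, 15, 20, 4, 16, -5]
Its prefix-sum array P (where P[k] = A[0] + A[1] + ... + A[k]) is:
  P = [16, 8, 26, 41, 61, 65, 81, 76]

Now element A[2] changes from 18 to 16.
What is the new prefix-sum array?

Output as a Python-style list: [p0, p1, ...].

Answer: [16, 8, 24, 39, 59, 63, 79, 74]

Derivation:
Change: A[2] 18 -> 16, delta = -2
P[k] for k < 2: unchanged (A[2] not included)
P[k] for k >= 2: shift by delta = -2
  P[0] = 16 + 0 = 16
  P[1] = 8 + 0 = 8
  P[2] = 26 + -2 = 24
  P[3] = 41 + -2 = 39
  P[4] = 61 + -2 = 59
  P[5] = 65 + -2 = 63
  P[6] = 81 + -2 = 79
  P[7] = 76 + -2 = 74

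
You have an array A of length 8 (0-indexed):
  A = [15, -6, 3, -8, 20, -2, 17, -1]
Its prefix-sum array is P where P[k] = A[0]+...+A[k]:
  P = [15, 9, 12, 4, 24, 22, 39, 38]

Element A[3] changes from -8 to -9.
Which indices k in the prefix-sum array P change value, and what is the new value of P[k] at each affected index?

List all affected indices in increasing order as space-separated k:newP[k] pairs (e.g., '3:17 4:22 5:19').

P[k] = A[0] + ... + A[k]
P[k] includes A[3] iff k >= 3
Affected indices: 3, 4, ..., 7; delta = -1
  P[3]: 4 + -1 = 3
  P[4]: 24 + -1 = 23
  P[5]: 22 + -1 = 21
  P[6]: 39 + -1 = 38
  P[7]: 38 + -1 = 37

Answer: 3:3 4:23 5:21 6:38 7:37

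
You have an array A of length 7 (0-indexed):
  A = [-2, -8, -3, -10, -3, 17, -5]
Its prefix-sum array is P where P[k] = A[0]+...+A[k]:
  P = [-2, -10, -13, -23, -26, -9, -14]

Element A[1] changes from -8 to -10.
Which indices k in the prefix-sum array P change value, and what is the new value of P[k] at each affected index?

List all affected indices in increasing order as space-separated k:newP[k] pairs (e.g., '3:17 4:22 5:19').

Answer: 1:-12 2:-15 3:-25 4:-28 5:-11 6:-16

Derivation:
P[k] = A[0] + ... + A[k]
P[k] includes A[1] iff k >= 1
Affected indices: 1, 2, ..., 6; delta = -2
  P[1]: -10 + -2 = -12
  P[2]: -13 + -2 = -15
  P[3]: -23 + -2 = -25
  P[4]: -26 + -2 = -28
  P[5]: -9 + -2 = -11
  P[6]: -14 + -2 = -16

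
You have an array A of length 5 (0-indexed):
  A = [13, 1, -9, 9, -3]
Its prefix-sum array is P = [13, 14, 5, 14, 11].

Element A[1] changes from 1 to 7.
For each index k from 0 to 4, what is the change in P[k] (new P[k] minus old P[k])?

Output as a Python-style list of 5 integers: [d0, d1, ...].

Answer: [0, 6, 6, 6, 6]

Derivation:
Element change: A[1] 1 -> 7, delta = 6
For k < 1: P[k] unchanged, delta_P[k] = 0
For k >= 1: P[k] shifts by exactly 6
Delta array: [0, 6, 6, 6, 6]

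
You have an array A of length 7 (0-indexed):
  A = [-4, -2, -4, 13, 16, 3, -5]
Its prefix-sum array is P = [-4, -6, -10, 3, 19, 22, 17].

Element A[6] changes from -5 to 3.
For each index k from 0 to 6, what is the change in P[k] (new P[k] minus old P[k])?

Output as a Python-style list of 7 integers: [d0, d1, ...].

Element change: A[6] -5 -> 3, delta = 8
For k < 6: P[k] unchanged, delta_P[k] = 0
For k >= 6: P[k] shifts by exactly 8
Delta array: [0, 0, 0, 0, 0, 0, 8]

Answer: [0, 0, 0, 0, 0, 0, 8]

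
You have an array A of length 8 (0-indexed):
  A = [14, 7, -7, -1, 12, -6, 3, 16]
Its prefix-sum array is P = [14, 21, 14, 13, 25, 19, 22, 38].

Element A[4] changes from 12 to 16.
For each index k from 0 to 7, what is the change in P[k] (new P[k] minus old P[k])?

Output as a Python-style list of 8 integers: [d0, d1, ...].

Element change: A[4] 12 -> 16, delta = 4
For k < 4: P[k] unchanged, delta_P[k] = 0
For k >= 4: P[k] shifts by exactly 4
Delta array: [0, 0, 0, 0, 4, 4, 4, 4]

Answer: [0, 0, 0, 0, 4, 4, 4, 4]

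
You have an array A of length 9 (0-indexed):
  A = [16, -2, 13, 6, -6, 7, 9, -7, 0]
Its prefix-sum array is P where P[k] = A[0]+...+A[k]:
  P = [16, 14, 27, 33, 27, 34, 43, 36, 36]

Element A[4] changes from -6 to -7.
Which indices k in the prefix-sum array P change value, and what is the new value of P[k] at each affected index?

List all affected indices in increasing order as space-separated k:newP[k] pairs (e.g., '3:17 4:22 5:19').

Answer: 4:26 5:33 6:42 7:35 8:35

Derivation:
P[k] = A[0] + ... + A[k]
P[k] includes A[4] iff k >= 4
Affected indices: 4, 5, ..., 8; delta = -1
  P[4]: 27 + -1 = 26
  P[5]: 34 + -1 = 33
  P[6]: 43 + -1 = 42
  P[7]: 36 + -1 = 35
  P[8]: 36 + -1 = 35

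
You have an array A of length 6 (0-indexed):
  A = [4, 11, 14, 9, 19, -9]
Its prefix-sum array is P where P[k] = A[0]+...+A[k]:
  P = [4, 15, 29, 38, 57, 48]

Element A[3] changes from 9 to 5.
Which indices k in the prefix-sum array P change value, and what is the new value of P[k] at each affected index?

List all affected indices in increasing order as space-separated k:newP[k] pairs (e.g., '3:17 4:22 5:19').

P[k] = A[0] + ... + A[k]
P[k] includes A[3] iff k >= 3
Affected indices: 3, 4, ..., 5; delta = -4
  P[3]: 38 + -4 = 34
  P[4]: 57 + -4 = 53
  P[5]: 48 + -4 = 44

Answer: 3:34 4:53 5:44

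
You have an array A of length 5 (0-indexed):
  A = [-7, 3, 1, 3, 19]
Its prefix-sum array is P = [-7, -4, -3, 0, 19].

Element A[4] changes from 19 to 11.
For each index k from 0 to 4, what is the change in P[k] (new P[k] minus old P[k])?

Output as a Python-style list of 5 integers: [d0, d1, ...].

Element change: A[4] 19 -> 11, delta = -8
For k < 4: P[k] unchanged, delta_P[k] = 0
For k >= 4: P[k] shifts by exactly -8
Delta array: [0, 0, 0, 0, -8]

Answer: [0, 0, 0, 0, -8]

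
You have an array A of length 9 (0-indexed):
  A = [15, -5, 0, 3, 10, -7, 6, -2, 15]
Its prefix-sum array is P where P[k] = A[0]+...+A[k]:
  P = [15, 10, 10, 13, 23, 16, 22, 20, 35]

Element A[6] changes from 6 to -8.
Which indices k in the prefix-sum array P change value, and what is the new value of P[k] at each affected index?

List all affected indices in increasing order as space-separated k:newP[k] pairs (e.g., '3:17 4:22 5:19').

P[k] = A[0] + ... + A[k]
P[k] includes A[6] iff k >= 6
Affected indices: 6, 7, ..., 8; delta = -14
  P[6]: 22 + -14 = 8
  P[7]: 20 + -14 = 6
  P[8]: 35 + -14 = 21

Answer: 6:8 7:6 8:21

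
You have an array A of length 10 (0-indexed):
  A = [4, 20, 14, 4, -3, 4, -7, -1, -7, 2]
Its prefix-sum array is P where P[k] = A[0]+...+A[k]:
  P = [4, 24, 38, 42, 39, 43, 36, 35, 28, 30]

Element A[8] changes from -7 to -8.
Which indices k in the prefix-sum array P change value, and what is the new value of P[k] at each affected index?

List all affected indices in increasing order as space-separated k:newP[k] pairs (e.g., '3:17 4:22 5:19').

P[k] = A[0] + ... + A[k]
P[k] includes A[8] iff k >= 8
Affected indices: 8, 9, ..., 9; delta = -1
  P[8]: 28 + -1 = 27
  P[9]: 30 + -1 = 29

Answer: 8:27 9:29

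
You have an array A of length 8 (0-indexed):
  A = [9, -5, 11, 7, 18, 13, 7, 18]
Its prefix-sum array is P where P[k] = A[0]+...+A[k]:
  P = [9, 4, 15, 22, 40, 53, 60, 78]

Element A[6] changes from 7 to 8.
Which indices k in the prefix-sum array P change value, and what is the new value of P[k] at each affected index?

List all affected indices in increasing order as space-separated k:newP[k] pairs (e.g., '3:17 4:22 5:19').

P[k] = A[0] + ... + A[k]
P[k] includes A[6] iff k >= 6
Affected indices: 6, 7, ..., 7; delta = 1
  P[6]: 60 + 1 = 61
  P[7]: 78 + 1 = 79

Answer: 6:61 7:79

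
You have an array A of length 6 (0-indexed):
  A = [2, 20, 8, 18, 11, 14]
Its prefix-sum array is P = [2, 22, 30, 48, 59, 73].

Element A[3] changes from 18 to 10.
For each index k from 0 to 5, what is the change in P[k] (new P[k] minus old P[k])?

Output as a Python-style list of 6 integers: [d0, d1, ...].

Answer: [0, 0, 0, -8, -8, -8]

Derivation:
Element change: A[3] 18 -> 10, delta = -8
For k < 3: P[k] unchanged, delta_P[k] = 0
For k >= 3: P[k] shifts by exactly -8
Delta array: [0, 0, 0, -8, -8, -8]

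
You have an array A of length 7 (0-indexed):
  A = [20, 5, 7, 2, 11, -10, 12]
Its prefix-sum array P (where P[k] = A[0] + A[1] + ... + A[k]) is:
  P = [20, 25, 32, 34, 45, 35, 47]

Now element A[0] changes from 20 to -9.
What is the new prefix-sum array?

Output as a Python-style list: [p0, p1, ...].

Answer: [-9, -4, 3, 5, 16, 6, 18]

Derivation:
Change: A[0] 20 -> -9, delta = -29
P[k] for k < 0: unchanged (A[0] not included)
P[k] for k >= 0: shift by delta = -29
  P[0] = 20 + -29 = -9
  P[1] = 25 + -29 = -4
  P[2] = 32 + -29 = 3
  P[3] = 34 + -29 = 5
  P[4] = 45 + -29 = 16
  P[5] = 35 + -29 = 6
  P[6] = 47 + -29 = 18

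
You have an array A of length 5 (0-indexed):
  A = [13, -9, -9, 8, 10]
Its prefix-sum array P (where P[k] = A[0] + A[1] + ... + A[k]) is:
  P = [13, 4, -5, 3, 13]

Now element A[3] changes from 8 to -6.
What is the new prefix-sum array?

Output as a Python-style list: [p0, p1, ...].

Change: A[3] 8 -> -6, delta = -14
P[k] for k < 3: unchanged (A[3] not included)
P[k] for k >= 3: shift by delta = -14
  P[0] = 13 + 0 = 13
  P[1] = 4 + 0 = 4
  P[2] = -5 + 0 = -5
  P[3] = 3 + -14 = -11
  P[4] = 13 + -14 = -1

Answer: [13, 4, -5, -11, -1]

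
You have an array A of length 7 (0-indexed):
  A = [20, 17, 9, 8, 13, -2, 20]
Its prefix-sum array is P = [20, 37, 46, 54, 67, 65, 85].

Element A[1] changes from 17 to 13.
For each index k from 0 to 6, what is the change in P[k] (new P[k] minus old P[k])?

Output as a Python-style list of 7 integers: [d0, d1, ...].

Answer: [0, -4, -4, -4, -4, -4, -4]

Derivation:
Element change: A[1] 17 -> 13, delta = -4
For k < 1: P[k] unchanged, delta_P[k] = 0
For k >= 1: P[k] shifts by exactly -4
Delta array: [0, -4, -4, -4, -4, -4, -4]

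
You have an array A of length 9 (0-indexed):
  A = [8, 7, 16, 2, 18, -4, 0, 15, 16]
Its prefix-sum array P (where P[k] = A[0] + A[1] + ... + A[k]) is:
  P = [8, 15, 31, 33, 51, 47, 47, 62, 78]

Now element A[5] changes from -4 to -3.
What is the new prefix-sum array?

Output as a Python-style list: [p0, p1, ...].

Answer: [8, 15, 31, 33, 51, 48, 48, 63, 79]

Derivation:
Change: A[5] -4 -> -3, delta = 1
P[k] for k < 5: unchanged (A[5] not included)
P[k] for k >= 5: shift by delta = 1
  P[0] = 8 + 0 = 8
  P[1] = 15 + 0 = 15
  P[2] = 31 + 0 = 31
  P[3] = 33 + 0 = 33
  P[4] = 51 + 0 = 51
  P[5] = 47 + 1 = 48
  P[6] = 47 + 1 = 48
  P[7] = 62 + 1 = 63
  P[8] = 78 + 1 = 79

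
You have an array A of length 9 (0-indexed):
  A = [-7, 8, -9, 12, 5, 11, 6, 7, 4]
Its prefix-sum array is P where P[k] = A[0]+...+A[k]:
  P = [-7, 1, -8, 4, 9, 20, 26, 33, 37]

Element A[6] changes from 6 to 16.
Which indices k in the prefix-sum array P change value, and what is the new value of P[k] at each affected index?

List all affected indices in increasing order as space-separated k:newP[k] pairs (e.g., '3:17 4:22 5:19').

P[k] = A[0] + ... + A[k]
P[k] includes A[6] iff k >= 6
Affected indices: 6, 7, ..., 8; delta = 10
  P[6]: 26 + 10 = 36
  P[7]: 33 + 10 = 43
  P[8]: 37 + 10 = 47

Answer: 6:36 7:43 8:47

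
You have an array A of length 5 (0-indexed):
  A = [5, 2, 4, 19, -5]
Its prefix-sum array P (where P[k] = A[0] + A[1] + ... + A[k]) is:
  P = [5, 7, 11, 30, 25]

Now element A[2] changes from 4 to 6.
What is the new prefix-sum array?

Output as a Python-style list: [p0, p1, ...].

Change: A[2] 4 -> 6, delta = 2
P[k] for k < 2: unchanged (A[2] not included)
P[k] for k >= 2: shift by delta = 2
  P[0] = 5 + 0 = 5
  P[1] = 7 + 0 = 7
  P[2] = 11 + 2 = 13
  P[3] = 30 + 2 = 32
  P[4] = 25 + 2 = 27

Answer: [5, 7, 13, 32, 27]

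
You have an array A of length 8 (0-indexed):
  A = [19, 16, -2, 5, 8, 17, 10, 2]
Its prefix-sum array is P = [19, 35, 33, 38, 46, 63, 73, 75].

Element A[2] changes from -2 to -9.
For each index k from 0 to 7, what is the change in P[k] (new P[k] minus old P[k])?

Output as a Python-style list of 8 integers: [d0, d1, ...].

Answer: [0, 0, -7, -7, -7, -7, -7, -7]

Derivation:
Element change: A[2] -2 -> -9, delta = -7
For k < 2: P[k] unchanged, delta_P[k] = 0
For k >= 2: P[k] shifts by exactly -7
Delta array: [0, 0, -7, -7, -7, -7, -7, -7]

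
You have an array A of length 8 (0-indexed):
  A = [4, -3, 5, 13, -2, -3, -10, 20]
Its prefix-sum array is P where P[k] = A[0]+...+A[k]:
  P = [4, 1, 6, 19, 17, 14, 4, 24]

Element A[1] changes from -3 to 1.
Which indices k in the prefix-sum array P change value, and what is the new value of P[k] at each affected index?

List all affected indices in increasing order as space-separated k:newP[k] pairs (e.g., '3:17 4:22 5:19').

P[k] = A[0] + ... + A[k]
P[k] includes A[1] iff k >= 1
Affected indices: 1, 2, ..., 7; delta = 4
  P[1]: 1 + 4 = 5
  P[2]: 6 + 4 = 10
  P[3]: 19 + 4 = 23
  P[4]: 17 + 4 = 21
  P[5]: 14 + 4 = 18
  P[6]: 4 + 4 = 8
  P[7]: 24 + 4 = 28

Answer: 1:5 2:10 3:23 4:21 5:18 6:8 7:28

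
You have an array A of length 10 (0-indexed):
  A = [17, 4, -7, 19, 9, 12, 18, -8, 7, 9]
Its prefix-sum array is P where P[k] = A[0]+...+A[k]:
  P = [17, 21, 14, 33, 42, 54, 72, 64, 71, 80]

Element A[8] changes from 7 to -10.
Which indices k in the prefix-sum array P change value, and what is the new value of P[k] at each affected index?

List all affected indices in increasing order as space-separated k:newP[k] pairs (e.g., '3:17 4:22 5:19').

P[k] = A[0] + ... + A[k]
P[k] includes A[8] iff k >= 8
Affected indices: 8, 9, ..., 9; delta = -17
  P[8]: 71 + -17 = 54
  P[9]: 80 + -17 = 63

Answer: 8:54 9:63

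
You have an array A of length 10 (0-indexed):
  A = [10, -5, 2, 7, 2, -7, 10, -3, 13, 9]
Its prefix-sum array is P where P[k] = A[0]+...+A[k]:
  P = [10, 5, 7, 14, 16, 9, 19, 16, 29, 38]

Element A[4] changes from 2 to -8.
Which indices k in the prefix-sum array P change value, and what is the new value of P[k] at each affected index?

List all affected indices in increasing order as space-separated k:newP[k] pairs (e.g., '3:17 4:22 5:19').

P[k] = A[0] + ... + A[k]
P[k] includes A[4] iff k >= 4
Affected indices: 4, 5, ..., 9; delta = -10
  P[4]: 16 + -10 = 6
  P[5]: 9 + -10 = -1
  P[6]: 19 + -10 = 9
  P[7]: 16 + -10 = 6
  P[8]: 29 + -10 = 19
  P[9]: 38 + -10 = 28

Answer: 4:6 5:-1 6:9 7:6 8:19 9:28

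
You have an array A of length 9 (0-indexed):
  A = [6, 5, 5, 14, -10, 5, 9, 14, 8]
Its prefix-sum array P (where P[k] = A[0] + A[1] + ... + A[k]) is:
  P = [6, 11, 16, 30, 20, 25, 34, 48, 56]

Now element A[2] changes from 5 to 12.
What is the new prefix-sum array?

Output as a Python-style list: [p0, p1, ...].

Change: A[2] 5 -> 12, delta = 7
P[k] for k < 2: unchanged (A[2] not included)
P[k] for k >= 2: shift by delta = 7
  P[0] = 6 + 0 = 6
  P[1] = 11 + 0 = 11
  P[2] = 16 + 7 = 23
  P[3] = 30 + 7 = 37
  P[4] = 20 + 7 = 27
  P[5] = 25 + 7 = 32
  P[6] = 34 + 7 = 41
  P[7] = 48 + 7 = 55
  P[8] = 56 + 7 = 63

Answer: [6, 11, 23, 37, 27, 32, 41, 55, 63]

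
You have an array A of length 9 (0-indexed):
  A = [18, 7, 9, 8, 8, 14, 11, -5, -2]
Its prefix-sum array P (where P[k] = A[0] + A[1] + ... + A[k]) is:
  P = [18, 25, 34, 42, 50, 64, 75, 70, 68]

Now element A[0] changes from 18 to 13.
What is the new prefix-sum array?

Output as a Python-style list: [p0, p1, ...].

Answer: [13, 20, 29, 37, 45, 59, 70, 65, 63]

Derivation:
Change: A[0] 18 -> 13, delta = -5
P[k] for k < 0: unchanged (A[0] not included)
P[k] for k >= 0: shift by delta = -5
  P[0] = 18 + -5 = 13
  P[1] = 25 + -5 = 20
  P[2] = 34 + -5 = 29
  P[3] = 42 + -5 = 37
  P[4] = 50 + -5 = 45
  P[5] = 64 + -5 = 59
  P[6] = 75 + -5 = 70
  P[7] = 70 + -5 = 65
  P[8] = 68 + -5 = 63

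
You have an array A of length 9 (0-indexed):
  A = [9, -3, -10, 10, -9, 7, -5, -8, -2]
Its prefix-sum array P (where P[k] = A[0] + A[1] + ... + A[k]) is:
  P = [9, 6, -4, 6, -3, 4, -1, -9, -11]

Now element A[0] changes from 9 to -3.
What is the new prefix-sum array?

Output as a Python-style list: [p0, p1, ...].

Answer: [-3, -6, -16, -6, -15, -8, -13, -21, -23]

Derivation:
Change: A[0] 9 -> -3, delta = -12
P[k] for k < 0: unchanged (A[0] not included)
P[k] for k >= 0: shift by delta = -12
  P[0] = 9 + -12 = -3
  P[1] = 6 + -12 = -6
  P[2] = -4 + -12 = -16
  P[3] = 6 + -12 = -6
  P[4] = -3 + -12 = -15
  P[5] = 4 + -12 = -8
  P[6] = -1 + -12 = -13
  P[7] = -9 + -12 = -21
  P[8] = -11 + -12 = -23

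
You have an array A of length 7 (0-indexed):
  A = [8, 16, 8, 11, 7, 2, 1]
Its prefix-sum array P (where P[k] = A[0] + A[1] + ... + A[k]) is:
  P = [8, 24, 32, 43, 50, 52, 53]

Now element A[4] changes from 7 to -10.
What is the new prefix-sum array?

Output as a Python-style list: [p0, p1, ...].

Answer: [8, 24, 32, 43, 33, 35, 36]

Derivation:
Change: A[4] 7 -> -10, delta = -17
P[k] for k < 4: unchanged (A[4] not included)
P[k] for k >= 4: shift by delta = -17
  P[0] = 8 + 0 = 8
  P[1] = 24 + 0 = 24
  P[2] = 32 + 0 = 32
  P[3] = 43 + 0 = 43
  P[4] = 50 + -17 = 33
  P[5] = 52 + -17 = 35
  P[6] = 53 + -17 = 36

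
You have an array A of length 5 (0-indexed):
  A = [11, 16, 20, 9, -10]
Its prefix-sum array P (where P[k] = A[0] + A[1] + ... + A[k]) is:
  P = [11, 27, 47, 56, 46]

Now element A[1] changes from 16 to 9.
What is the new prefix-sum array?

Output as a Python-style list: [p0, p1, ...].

Answer: [11, 20, 40, 49, 39]

Derivation:
Change: A[1] 16 -> 9, delta = -7
P[k] for k < 1: unchanged (A[1] not included)
P[k] for k >= 1: shift by delta = -7
  P[0] = 11 + 0 = 11
  P[1] = 27 + -7 = 20
  P[2] = 47 + -7 = 40
  P[3] = 56 + -7 = 49
  P[4] = 46 + -7 = 39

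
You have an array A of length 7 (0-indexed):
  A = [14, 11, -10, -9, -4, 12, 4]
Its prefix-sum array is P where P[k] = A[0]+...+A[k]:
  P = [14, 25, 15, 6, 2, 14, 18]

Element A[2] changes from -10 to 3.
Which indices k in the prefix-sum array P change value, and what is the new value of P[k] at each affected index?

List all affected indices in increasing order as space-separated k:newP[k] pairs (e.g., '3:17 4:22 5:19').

Answer: 2:28 3:19 4:15 5:27 6:31

Derivation:
P[k] = A[0] + ... + A[k]
P[k] includes A[2] iff k >= 2
Affected indices: 2, 3, ..., 6; delta = 13
  P[2]: 15 + 13 = 28
  P[3]: 6 + 13 = 19
  P[4]: 2 + 13 = 15
  P[5]: 14 + 13 = 27
  P[6]: 18 + 13 = 31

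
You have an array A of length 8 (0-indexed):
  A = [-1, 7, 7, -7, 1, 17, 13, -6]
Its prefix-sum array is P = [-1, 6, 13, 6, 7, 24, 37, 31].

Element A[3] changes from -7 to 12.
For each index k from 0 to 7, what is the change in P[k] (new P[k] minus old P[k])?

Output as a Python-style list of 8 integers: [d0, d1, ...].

Element change: A[3] -7 -> 12, delta = 19
For k < 3: P[k] unchanged, delta_P[k] = 0
For k >= 3: P[k] shifts by exactly 19
Delta array: [0, 0, 0, 19, 19, 19, 19, 19]

Answer: [0, 0, 0, 19, 19, 19, 19, 19]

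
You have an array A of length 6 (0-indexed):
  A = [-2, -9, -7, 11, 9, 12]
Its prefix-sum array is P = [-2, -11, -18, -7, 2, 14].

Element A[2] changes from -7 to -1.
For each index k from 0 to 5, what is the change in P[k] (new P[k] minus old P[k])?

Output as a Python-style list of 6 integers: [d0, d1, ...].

Element change: A[2] -7 -> -1, delta = 6
For k < 2: P[k] unchanged, delta_P[k] = 0
For k >= 2: P[k] shifts by exactly 6
Delta array: [0, 0, 6, 6, 6, 6]

Answer: [0, 0, 6, 6, 6, 6]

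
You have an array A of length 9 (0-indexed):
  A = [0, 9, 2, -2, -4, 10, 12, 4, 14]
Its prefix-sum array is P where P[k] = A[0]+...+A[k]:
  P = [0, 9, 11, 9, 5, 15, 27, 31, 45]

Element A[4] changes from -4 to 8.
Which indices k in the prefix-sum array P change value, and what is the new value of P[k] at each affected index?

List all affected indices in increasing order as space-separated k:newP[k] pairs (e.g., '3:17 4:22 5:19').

P[k] = A[0] + ... + A[k]
P[k] includes A[4] iff k >= 4
Affected indices: 4, 5, ..., 8; delta = 12
  P[4]: 5 + 12 = 17
  P[5]: 15 + 12 = 27
  P[6]: 27 + 12 = 39
  P[7]: 31 + 12 = 43
  P[8]: 45 + 12 = 57

Answer: 4:17 5:27 6:39 7:43 8:57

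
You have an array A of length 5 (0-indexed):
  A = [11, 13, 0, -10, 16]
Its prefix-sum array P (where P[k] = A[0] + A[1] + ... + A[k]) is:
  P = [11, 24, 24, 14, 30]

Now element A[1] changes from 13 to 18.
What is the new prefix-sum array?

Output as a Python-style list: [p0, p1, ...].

Answer: [11, 29, 29, 19, 35]

Derivation:
Change: A[1] 13 -> 18, delta = 5
P[k] for k < 1: unchanged (A[1] not included)
P[k] for k >= 1: shift by delta = 5
  P[0] = 11 + 0 = 11
  P[1] = 24 + 5 = 29
  P[2] = 24 + 5 = 29
  P[3] = 14 + 5 = 19
  P[4] = 30 + 5 = 35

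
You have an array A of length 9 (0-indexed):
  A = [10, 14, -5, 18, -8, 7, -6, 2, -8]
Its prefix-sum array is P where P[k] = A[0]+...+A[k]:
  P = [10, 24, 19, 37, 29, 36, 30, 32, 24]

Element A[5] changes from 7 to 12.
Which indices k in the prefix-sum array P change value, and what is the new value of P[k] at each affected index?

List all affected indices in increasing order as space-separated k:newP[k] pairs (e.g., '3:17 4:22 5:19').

P[k] = A[0] + ... + A[k]
P[k] includes A[5] iff k >= 5
Affected indices: 5, 6, ..., 8; delta = 5
  P[5]: 36 + 5 = 41
  P[6]: 30 + 5 = 35
  P[7]: 32 + 5 = 37
  P[8]: 24 + 5 = 29

Answer: 5:41 6:35 7:37 8:29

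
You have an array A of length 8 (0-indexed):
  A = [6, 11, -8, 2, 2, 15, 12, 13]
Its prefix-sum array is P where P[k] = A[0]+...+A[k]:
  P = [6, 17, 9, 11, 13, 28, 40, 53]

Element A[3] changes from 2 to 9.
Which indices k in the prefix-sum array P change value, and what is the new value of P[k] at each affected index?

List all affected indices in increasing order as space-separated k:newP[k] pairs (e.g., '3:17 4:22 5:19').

P[k] = A[0] + ... + A[k]
P[k] includes A[3] iff k >= 3
Affected indices: 3, 4, ..., 7; delta = 7
  P[3]: 11 + 7 = 18
  P[4]: 13 + 7 = 20
  P[5]: 28 + 7 = 35
  P[6]: 40 + 7 = 47
  P[7]: 53 + 7 = 60

Answer: 3:18 4:20 5:35 6:47 7:60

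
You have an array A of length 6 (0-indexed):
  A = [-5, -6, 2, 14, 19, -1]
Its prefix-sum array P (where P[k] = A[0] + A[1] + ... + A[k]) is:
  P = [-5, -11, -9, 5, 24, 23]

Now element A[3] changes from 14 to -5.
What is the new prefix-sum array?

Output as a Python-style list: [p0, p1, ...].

Answer: [-5, -11, -9, -14, 5, 4]

Derivation:
Change: A[3] 14 -> -5, delta = -19
P[k] for k < 3: unchanged (A[3] not included)
P[k] for k >= 3: shift by delta = -19
  P[0] = -5 + 0 = -5
  P[1] = -11 + 0 = -11
  P[2] = -9 + 0 = -9
  P[3] = 5 + -19 = -14
  P[4] = 24 + -19 = 5
  P[5] = 23 + -19 = 4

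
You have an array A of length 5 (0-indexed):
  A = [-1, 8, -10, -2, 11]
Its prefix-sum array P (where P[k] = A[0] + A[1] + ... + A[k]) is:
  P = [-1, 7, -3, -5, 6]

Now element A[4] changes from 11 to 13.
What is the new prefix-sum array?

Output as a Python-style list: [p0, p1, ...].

Change: A[4] 11 -> 13, delta = 2
P[k] for k < 4: unchanged (A[4] not included)
P[k] for k >= 4: shift by delta = 2
  P[0] = -1 + 0 = -1
  P[1] = 7 + 0 = 7
  P[2] = -3 + 0 = -3
  P[3] = -5 + 0 = -5
  P[4] = 6 + 2 = 8

Answer: [-1, 7, -3, -5, 8]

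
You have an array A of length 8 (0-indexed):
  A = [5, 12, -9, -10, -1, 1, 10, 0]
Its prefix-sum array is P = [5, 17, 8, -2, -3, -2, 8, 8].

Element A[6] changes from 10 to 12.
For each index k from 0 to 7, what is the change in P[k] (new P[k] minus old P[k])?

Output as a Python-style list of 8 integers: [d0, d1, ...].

Answer: [0, 0, 0, 0, 0, 0, 2, 2]

Derivation:
Element change: A[6] 10 -> 12, delta = 2
For k < 6: P[k] unchanged, delta_P[k] = 0
For k >= 6: P[k] shifts by exactly 2
Delta array: [0, 0, 0, 0, 0, 0, 2, 2]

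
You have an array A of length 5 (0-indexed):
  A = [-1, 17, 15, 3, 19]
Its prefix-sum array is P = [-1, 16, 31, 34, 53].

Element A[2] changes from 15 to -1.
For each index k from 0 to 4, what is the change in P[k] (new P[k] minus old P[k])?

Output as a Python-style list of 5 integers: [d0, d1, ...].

Element change: A[2] 15 -> -1, delta = -16
For k < 2: P[k] unchanged, delta_P[k] = 0
For k >= 2: P[k] shifts by exactly -16
Delta array: [0, 0, -16, -16, -16]

Answer: [0, 0, -16, -16, -16]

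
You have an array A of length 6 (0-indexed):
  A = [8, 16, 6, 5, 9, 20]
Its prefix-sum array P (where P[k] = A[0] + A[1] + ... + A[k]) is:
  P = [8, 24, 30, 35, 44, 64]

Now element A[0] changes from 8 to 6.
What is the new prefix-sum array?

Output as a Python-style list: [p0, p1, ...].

Answer: [6, 22, 28, 33, 42, 62]

Derivation:
Change: A[0] 8 -> 6, delta = -2
P[k] for k < 0: unchanged (A[0] not included)
P[k] for k >= 0: shift by delta = -2
  P[0] = 8 + -2 = 6
  P[1] = 24 + -2 = 22
  P[2] = 30 + -2 = 28
  P[3] = 35 + -2 = 33
  P[4] = 44 + -2 = 42
  P[5] = 64 + -2 = 62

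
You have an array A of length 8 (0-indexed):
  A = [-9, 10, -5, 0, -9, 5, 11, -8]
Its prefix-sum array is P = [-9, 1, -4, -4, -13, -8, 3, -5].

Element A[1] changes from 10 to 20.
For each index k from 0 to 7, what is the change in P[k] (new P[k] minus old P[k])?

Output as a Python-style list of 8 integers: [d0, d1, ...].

Answer: [0, 10, 10, 10, 10, 10, 10, 10]

Derivation:
Element change: A[1] 10 -> 20, delta = 10
For k < 1: P[k] unchanged, delta_P[k] = 0
For k >= 1: P[k] shifts by exactly 10
Delta array: [0, 10, 10, 10, 10, 10, 10, 10]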